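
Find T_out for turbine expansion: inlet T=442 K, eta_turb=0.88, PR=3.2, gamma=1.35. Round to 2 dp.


T_out = T_in * (1 - eta * (1 - PR^(-(gamma-1)/gamma)))
Exponent = -(1.35-1)/1.35 = -0.25925926
PR^exp = 3.2^(-0.25925926) = 0.73966521
Factor = 1 - 0.88*(1 - 0.73966521) = 0.77090538
T_out = 442 * 0.77090538 = 340.74 K


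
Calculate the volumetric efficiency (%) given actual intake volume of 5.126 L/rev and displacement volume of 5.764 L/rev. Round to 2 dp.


eta_v = (V_actual / V_disp) * 100
Ratio = 5.126 / 5.764 = 0.8893
eta_v = 0.8893 * 100 = 88.93%


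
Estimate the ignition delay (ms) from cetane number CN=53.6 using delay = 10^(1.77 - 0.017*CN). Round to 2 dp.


delay = 10^(1.77 - 0.017*CN)
Exponent = 1.77 - 0.017*53.6 = 0.8588
delay = 10^0.8588 = 7.22 ms


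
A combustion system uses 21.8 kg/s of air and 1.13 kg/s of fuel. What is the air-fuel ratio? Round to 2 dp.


AFR = m_air / m_fuel
AFR = 21.8 / 1.13 = 19.29


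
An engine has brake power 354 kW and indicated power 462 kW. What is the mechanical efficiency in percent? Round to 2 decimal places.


eta_mech = (BP / IP) * 100
Ratio = 354 / 462 = 0.7662
eta_mech = 0.7662 * 100 = 76.62%


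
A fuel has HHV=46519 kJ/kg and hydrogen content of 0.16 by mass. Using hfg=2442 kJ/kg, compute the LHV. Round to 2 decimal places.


LHV = HHV - hfg * 9 * H
Water correction = 2442 * 9 * 0.16 = 3516.480 kJ/kg
LHV = 46519 - 3516.480 = 43002.52 kJ/kg


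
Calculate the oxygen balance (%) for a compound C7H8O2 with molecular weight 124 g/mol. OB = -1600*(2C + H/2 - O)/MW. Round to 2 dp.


OB = -1600 * (2C + H/2 - O) / MW
Inner = 2*7 + 8/2 - 2 = 16.00
OB = -1600 * 16.00 / 124 = -206.45%


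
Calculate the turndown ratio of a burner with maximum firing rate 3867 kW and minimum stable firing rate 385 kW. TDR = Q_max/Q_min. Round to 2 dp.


TDR = Q_max / Q_min
TDR = 3867 / 385 = 10.04


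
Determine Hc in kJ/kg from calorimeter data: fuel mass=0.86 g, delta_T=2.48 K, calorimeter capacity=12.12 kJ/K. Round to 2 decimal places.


Hc = C_cal * delta_T / m_fuel
Q_released = 12.12 * 2.48 = 30.0576 kJ
m_fuel = 0.86 g = 0.86/1000 kg = 0.000860 kg
Hc = 30.0576 / 0.000860 = 34950.70 kJ/kg


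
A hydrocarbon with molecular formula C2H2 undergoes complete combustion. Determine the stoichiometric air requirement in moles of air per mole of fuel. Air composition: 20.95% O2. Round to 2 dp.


Balanced combustion: C2H2 + 2.5 O2 -> 2 CO2 + 1 H2O
O2 needed = C + H/4 = 2 + 2/4 = 2.50 moles
Air moles = O2 / 0.2095 = 2.50 / 0.2095 = 11.93 moles air


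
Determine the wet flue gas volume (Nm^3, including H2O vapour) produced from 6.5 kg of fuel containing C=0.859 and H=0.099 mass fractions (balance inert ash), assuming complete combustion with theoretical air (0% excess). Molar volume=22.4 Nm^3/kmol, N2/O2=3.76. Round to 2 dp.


Per kg fuel: CO2 = (C/12 kmol)*22.4 = (0.859/12)*22.4 = 1.60347 Nm^3
Per kg fuel: H2O = (H/2 kmol)*22.4 = (0.099/2)*22.4 = 1.10880 Nm^3
O2 needed per kg fuel = C/12 + H/4 = 0.859/12 + 0.099/4 = 0.09633333 kmol
Per kg fuel: N2 = O2*3.76*22.4 = 0.09633333*3.76*22.4 = 8.11358 Nm^3
Total per kg = 1.60347 + 1.10880 + 8.11358 = 10.82585 Nm^3
Total = 10.82585 * 6.5 = 70.37 Nm^3


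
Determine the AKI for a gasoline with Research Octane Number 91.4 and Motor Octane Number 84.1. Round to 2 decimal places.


AKI = (RON + MON) / 2
AKI = (91.4 + 84.1) / 2
AKI = 175.5 / 2 = 87.75


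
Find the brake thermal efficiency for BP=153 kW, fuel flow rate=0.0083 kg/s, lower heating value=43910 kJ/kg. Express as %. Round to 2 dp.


eta_BTE = (BP / (mf * LHV)) * 100
Denominator = 0.0083 * 43910 = 364.4530 kW
eta_BTE = (153 / 364.4530) * 100 = 41.98%


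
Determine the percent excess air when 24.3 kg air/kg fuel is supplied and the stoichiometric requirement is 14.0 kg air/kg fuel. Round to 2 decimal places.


Excess air = actual - stoichiometric = 24.3 - 14.0 = 10.30 kg/kg fuel
Excess air % = (excess / stoich) * 100 = (10.30 / 14.0) * 100 = 73.57%


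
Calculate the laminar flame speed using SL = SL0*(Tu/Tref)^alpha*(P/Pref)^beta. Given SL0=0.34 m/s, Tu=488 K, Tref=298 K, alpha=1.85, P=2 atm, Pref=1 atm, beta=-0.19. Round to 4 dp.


SL = SL0 * (Tu/Tref)^alpha * (P/Pref)^beta
T ratio = 488/298 = 1.63758389
(T ratio)^alpha = 1.63758389^1.85 = 2.490443
(P/Pref)^beta = 2^(-0.19) = 0.876606
SL = 0.34 * 2.490443 * 0.876606 = 0.7423 m/s


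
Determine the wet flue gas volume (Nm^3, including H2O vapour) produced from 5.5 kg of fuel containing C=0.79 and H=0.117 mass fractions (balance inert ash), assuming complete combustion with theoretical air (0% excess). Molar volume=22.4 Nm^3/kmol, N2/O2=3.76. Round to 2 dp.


Per kg fuel: CO2 = (C/12 kmol)*22.4 = (0.79/12)*22.4 = 1.47467 Nm^3
Per kg fuel: H2O = (H/2 kmol)*22.4 = (0.117/2)*22.4 = 1.31040 Nm^3
O2 needed per kg fuel = C/12 + H/4 = 0.79/12 + 0.117/4 = 0.09508333 kmol
Per kg fuel: N2 = O2*3.76*22.4 = 0.09508333*3.76*22.4 = 8.00830 Nm^3
Total per kg = 1.47467 + 1.31040 + 8.00830 = 10.79337 Nm^3
Total = 10.79337 * 5.5 = 59.36 Nm^3


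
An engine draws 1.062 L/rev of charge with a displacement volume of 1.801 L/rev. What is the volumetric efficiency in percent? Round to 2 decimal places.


eta_v = (V_actual / V_disp) * 100
Ratio = 1.062 / 1.801 = 0.5897
eta_v = 0.5897 * 100 = 58.97%


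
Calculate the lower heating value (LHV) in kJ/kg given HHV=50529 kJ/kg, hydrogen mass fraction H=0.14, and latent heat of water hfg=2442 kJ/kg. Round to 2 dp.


LHV = HHV - hfg * 9 * H
Water correction = 2442 * 9 * 0.14 = 3076.920 kJ/kg
LHV = 50529 - 3076.920 = 47452.08 kJ/kg


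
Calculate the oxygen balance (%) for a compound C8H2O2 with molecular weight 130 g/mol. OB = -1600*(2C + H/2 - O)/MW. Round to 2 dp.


OB = -1600 * (2C + H/2 - O) / MW
Inner = 2*8 + 2/2 - 2 = 15.00
OB = -1600 * 15.00 / 130 = -184.62%


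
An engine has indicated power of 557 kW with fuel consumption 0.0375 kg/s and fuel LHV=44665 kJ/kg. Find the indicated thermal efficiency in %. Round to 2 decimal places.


eta_ith = (IP / (mf * LHV)) * 100
Denominator = 0.0375 * 44665 = 1674.9375 kW
eta_ith = (557 / 1674.9375) * 100 = 33.25%


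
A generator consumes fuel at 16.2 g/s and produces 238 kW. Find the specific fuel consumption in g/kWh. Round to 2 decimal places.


SFC = (mf / BP) * 3600
Rate = 16.2 / 238 = 0.068067 g/(s*kW)
SFC = 0.068067 * 3600 = 245.04 g/kWh


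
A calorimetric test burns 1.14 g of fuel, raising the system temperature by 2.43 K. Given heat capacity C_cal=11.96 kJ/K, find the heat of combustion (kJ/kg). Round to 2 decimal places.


Hc = C_cal * delta_T / m_fuel
Q_released = 11.96 * 2.43 = 29.0628 kJ
m_fuel = 1.14 g = 1.14/1000 kg = 0.001140 kg
Hc = 29.0628 / 0.001140 = 25493.68 kJ/kg


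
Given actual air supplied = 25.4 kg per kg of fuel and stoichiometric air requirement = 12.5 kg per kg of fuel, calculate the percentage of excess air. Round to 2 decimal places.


Excess air = actual - stoichiometric = 25.4 - 12.5 = 12.90 kg/kg fuel
Excess air % = (excess / stoich) * 100 = (12.90 / 12.5) * 100 = 103.20%


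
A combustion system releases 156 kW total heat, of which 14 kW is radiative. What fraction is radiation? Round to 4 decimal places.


f_rad = Q_rad / Q_total
f_rad = 14 / 156 = 0.0897


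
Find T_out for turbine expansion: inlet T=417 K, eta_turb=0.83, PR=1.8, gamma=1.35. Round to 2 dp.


T_out = T_in * (1 - eta * (1 - PR^(-(gamma-1)/gamma)))
Exponent = -(1.35-1)/1.35 = -0.25925926
PR^exp = 1.8^(-0.25925926) = 0.85865408
Factor = 1 - 0.83*(1 - 0.85865408) = 0.88268289
T_out = 417 * 0.88268289 = 368.08 K


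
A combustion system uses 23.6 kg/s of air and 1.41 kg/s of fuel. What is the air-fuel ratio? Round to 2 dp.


AFR = m_air / m_fuel
AFR = 23.6 / 1.41 = 16.74


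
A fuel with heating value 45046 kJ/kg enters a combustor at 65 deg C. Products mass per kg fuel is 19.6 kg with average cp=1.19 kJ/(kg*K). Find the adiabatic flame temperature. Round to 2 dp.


T_ad = T_in + Hc / (m_p * cp)
Denominator = 19.6 * 1.19 = 23.3240
Temperature rise = 45046 / 23.3240 = 1931.32 K
T_ad = 65 + 1931.32 = 1996.32 deg C


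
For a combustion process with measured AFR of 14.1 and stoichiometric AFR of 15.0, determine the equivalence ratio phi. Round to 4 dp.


phi = AFR_stoich / AFR_actual
phi = 15.0 / 14.1 = 1.0638


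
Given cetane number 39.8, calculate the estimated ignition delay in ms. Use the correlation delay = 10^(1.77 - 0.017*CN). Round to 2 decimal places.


delay = 10^(1.77 - 0.017*CN)
Exponent = 1.77 - 0.017*39.8 = 1.0934
delay = 10^1.0934 = 12.40 ms


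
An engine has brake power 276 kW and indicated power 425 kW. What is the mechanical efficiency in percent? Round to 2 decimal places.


eta_mech = (BP / IP) * 100
Ratio = 276 / 425 = 0.6494
eta_mech = 0.6494 * 100 = 64.94%


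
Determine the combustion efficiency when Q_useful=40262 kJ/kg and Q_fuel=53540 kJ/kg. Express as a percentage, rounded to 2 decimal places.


Efficiency = (Q_useful / Q_fuel) * 100
Efficiency = (40262 / 53540) * 100
Efficiency = 0.7520 * 100 = 75.20%


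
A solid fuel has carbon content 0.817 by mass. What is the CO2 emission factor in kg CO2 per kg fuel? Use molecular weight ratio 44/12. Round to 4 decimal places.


EF = C_frac * (M_CO2 / M_C)
EF = 0.817 * (44/12)
EF = 0.817 * 3.666667 = 2.9957 kg_CO2/kg_fuel


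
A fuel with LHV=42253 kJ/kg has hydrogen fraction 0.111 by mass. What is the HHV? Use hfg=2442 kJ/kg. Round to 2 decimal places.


HHV = LHV + hfg * 9 * H
Water addition = 2442 * 9 * 0.111 = 2439.558 kJ/kg
HHV = 42253 + 2439.558 = 44692.56 kJ/kg


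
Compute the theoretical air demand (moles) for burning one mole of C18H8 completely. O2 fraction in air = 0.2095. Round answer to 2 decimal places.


Balanced combustion: C18H8 + 20 O2 -> 18 CO2 + 4 H2O
O2 needed = C + H/4 = 18 + 8/4 = 20.00 moles
Air moles = O2 / 0.2095 = 20.00 / 0.2095 = 95.47 moles air


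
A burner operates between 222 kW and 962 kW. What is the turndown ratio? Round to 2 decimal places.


TDR = Q_max / Q_min
TDR = 962 / 222 = 4.33


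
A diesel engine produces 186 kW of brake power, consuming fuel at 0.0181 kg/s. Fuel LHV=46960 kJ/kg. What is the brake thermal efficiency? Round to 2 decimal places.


eta_BTE = (BP / (mf * LHV)) * 100
Denominator = 0.0181 * 46960 = 849.9760 kW
eta_BTE = (186 / 849.9760) * 100 = 21.88%


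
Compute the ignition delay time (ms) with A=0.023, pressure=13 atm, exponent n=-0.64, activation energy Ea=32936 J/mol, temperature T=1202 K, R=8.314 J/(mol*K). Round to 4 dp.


tau = A * P^n * exp(Ea/(R*T))
P^n = 13^(-0.64) = 0.19367620
Ea/(R*T) = 32936/(8.314*1202) = 3.295766
exp(Ea/(R*T)) = 26.998086
tau = 0.023 * 0.19367620 * 26.998086 = 0.1203 ms


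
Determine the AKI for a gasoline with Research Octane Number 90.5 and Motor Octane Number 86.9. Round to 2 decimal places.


AKI = (RON + MON) / 2
AKI = (90.5 + 86.9) / 2
AKI = 177.4 / 2 = 88.70


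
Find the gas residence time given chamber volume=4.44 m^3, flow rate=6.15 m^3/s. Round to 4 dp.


tau = V / Q_flow
tau = 4.44 / 6.15 = 0.7220 s


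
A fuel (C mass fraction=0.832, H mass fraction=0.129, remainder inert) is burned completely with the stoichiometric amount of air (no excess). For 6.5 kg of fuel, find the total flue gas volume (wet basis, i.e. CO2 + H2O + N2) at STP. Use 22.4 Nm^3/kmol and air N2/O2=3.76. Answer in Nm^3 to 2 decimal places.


Per kg fuel: CO2 = (C/12 kmol)*22.4 = (0.832/12)*22.4 = 1.55307 Nm^3
Per kg fuel: H2O = (H/2 kmol)*22.4 = (0.129/2)*22.4 = 1.44480 Nm^3
O2 needed per kg fuel = C/12 + H/4 = 0.832/12 + 0.129/4 = 0.10158333 kmol
Per kg fuel: N2 = O2*3.76*22.4 = 0.10158333*3.76*22.4 = 8.55575 Nm^3
Total per kg = 1.55307 + 1.44480 + 8.55575 = 11.55362 Nm^3
Total = 11.55362 * 6.5 = 75.10 Nm^3


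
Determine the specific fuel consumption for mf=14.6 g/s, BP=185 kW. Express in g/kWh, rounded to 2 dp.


SFC = (mf / BP) * 3600
Rate = 14.6 / 185 = 0.078919 g/(s*kW)
SFC = 0.078919 * 3600 = 284.11 g/kWh


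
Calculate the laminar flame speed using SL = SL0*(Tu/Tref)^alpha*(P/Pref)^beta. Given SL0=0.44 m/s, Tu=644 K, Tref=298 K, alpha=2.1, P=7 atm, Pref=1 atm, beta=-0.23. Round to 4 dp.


SL = SL0 * (Tu/Tref)^alpha * (P/Pref)^beta
T ratio = 644/298 = 2.16107383
(T ratio)^alpha = 2.16107383^2.1 = 5.044361
(P/Pref)^beta = 7^(-0.23) = 0.639186
SL = 0.44 * 5.044361 * 0.639186 = 1.4187 m/s


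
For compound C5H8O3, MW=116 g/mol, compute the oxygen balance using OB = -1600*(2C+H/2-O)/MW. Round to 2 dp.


OB = -1600 * (2C + H/2 - O) / MW
Inner = 2*5 + 8/2 - 3 = 11.00
OB = -1600 * 11.00 / 116 = -151.72%


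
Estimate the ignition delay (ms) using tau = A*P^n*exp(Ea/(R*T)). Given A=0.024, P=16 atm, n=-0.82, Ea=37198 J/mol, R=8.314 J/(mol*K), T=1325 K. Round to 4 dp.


tau = A * P^n * exp(Ea/(R*T))
P^n = 16^(-0.82) = 0.10294888
Ea/(R*T) = 37198/(8.314*1325) = 3.376709
exp(Ea/(R*T)) = 29.274284
tau = 0.024 * 0.10294888 * 29.274284 = 0.0723 ms


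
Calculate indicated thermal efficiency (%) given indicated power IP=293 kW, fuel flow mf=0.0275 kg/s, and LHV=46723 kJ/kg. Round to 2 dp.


eta_ith = (IP / (mf * LHV)) * 100
Denominator = 0.0275 * 46723 = 1284.8825 kW
eta_ith = (293 / 1284.8825) * 100 = 22.80%


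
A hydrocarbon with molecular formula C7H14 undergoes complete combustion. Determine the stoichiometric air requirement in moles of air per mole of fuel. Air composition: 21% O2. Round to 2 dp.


Balanced combustion: C7H14 + 10.5 O2 -> 7 CO2 + 7 H2O
O2 needed = C + H/4 = 7 + 14/4 = 10.50 moles
Air moles = O2 / 0.21 = 10.50 / 0.21 = 50.00 moles air


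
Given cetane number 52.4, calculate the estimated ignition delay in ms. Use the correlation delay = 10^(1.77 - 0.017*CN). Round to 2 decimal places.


delay = 10^(1.77 - 0.017*CN)
Exponent = 1.77 - 0.017*52.4 = 0.8792
delay = 10^0.8792 = 7.57 ms


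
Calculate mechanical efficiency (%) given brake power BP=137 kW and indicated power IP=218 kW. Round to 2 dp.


eta_mech = (BP / IP) * 100
Ratio = 137 / 218 = 0.6284
eta_mech = 0.6284 * 100 = 62.84%


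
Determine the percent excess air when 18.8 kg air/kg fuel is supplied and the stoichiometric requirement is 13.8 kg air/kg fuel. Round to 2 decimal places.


Excess air = actual - stoichiometric = 18.8 - 13.8 = 5.00 kg/kg fuel
Excess air % = (excess / stoich) * 100 = (5.00 / 13.8) * 100 = 36.23%


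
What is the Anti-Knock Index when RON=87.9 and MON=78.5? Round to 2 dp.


AKI = (RON + MON) / 2
AKI = (87.9 + 78.5) / 2
AKI = 166.4 / 2 = 83.20


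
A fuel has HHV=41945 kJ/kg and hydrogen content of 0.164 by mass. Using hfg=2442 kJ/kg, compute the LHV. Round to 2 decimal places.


LHV = HHV - hfg * 9 * H
Water correction = 2442 * 9 * 0.164 = 3604.392 kJ/kg
LHV = 41945 - 3604.392 = 38340.61 kJ/kg


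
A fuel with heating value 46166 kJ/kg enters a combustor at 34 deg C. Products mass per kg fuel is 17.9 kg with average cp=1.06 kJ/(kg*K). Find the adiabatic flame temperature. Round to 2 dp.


T_ad = T_in + Hc / (m_p * cp)
Denominator = 17.9 * 1.06 = 18.9740
Temperature rise = 46166 / 18.9740 = 2433.12 K
T_ad = 34 + 2433.12 = 2467.12 deg C


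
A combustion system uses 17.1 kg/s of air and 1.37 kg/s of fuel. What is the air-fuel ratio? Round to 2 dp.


AFR = m_air / m_fuel
AFR = 17.1 / 1.37 = 12.48


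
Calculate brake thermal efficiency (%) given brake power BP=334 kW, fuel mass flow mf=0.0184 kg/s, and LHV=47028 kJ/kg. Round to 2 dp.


eta_BTE = (BP / (mf * LHV)) * 100
Denominator = 0.0184 * 47028 = 865.3152 kW
eta_BTE = (334 / 865.3152) * 100 = 38.60%


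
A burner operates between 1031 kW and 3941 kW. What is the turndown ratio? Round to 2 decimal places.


TDR = Q_max / Q_min
TDR = 3941 / 1031 = 3.82


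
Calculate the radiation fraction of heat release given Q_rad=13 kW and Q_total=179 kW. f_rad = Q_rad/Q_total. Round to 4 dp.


f_rad = Q_rad / Q_total
f_rad = 13 / 179 = 0.0726


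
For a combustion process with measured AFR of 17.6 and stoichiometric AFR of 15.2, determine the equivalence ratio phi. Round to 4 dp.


phi = AFR_stoich / AFR_actual
phi = 15.2 / 17.6 = 0.8636


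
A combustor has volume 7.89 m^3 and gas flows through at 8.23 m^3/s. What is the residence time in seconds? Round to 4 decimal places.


tau = V / Q_flow
tau = 7.89 / 8.23 = 0.9587 s


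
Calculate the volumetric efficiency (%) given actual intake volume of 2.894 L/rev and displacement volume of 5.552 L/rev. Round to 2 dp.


eta_v = (V_actual / V_disp) * 100
Ratio = 2.894 / 5.552 = 0.5213
eta_v = 0.5213 * 100 = 52.13%


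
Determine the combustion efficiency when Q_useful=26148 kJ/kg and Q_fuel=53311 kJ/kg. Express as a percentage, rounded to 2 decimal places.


Efficiency = (Q_useful / Q_fuel) * 100
Efficiency = (26148 / 53311) * 100
Efficiency = 0.4905 * 100 = 49.05%


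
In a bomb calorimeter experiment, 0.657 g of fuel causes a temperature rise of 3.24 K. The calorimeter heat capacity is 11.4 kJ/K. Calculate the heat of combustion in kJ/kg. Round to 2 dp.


Hc = C_cal * delta_T / m_fuel
Q_released = 11.4 * 3.24 = 36.9360 kJ
m_fuel = 0.657 g = 0.657/1000 kg = 0.000657 kg
Hc = 36.9360 / 0.000657 = 56219.18 kJ/kg


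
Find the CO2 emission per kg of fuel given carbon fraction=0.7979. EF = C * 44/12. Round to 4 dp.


EF = C_frac * (M_CO2 / M_C)
EF = 0.7979 * (44/12)
EF = 0.7979 * 3.666667 = 2.9256 kg_CO2/kg_fuel


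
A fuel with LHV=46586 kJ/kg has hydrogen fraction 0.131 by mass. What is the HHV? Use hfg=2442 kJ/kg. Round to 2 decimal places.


HHV = LHV + hfg * 9 * H
Water addition = 2442 * 9 * 0.131 = 2879.118 kJ/kg
HHV = 46586 + 2879.118 = 49465.12 kJ/kg


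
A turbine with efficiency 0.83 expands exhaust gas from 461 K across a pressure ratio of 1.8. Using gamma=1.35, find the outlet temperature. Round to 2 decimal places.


T_out = T_in * (1 - eta * (1 - PR^(-(gamma-1)/gamma)))
Exponent = -(1.35-1)/1.35 = -0.25925926
PR^exp = 1.8^(-0.25925926) = 0.85865408
Factor = 1 - 0.83*(1 - 0.85865408) = 0.88268289
T_out = 461 * 0.88268289 = 406.92 K


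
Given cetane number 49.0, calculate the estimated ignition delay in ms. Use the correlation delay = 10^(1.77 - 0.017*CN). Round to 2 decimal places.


delay = 10^(1.77 - 0.017*CN)
Exponent = 1.77 - 0.017*49.0 = 0.9370
delay = 10^0.9370 = 8.65 ms


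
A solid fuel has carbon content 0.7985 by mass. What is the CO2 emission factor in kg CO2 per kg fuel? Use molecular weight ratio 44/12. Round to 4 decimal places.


EF = C_frac * (M_CO2 / M_C)
EF = 0.7985 * (44/12)
EF = 0.7985 * 3.666667 = 2.9278 kg_CO2/kg_fuel


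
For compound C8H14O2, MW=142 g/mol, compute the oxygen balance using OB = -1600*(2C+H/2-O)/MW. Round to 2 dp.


OB = -1600 * (2C + H/2 - O) / MW
Inner = 2*8 + 14/2 - 2 = 21.00
OB = -1600 * 21.00 / 142 = -236.62%


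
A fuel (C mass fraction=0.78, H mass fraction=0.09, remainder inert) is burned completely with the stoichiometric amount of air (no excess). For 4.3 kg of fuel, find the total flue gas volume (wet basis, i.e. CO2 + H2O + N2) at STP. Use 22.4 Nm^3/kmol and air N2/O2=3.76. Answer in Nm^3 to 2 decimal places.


Per kg fuel: CO2 = (C/12 kmol)*22.4 = (0.78/12)*22.4 = 1.45600 Nm^3
Per kg fuel: H2O = (H/2 kmol)*22.4 = (0.09/2)*22.4 = 1.00800 Nm^3
O2 needed per kg fuel = C/12 + H/4 = 0.78/12 + 0.09/4 = 0.08750000 kmol
Per kg fuel: N2 = O2*3.76*22.4 = 0.08750000*3.76*22.4 = 7.36960 Nm^3
Total per kg = 1.45600 + 1.00800 + 7.36960 = 9.83360 Nm^3
Total = 9.83360 * 4.3 = 42.28 Nm^3


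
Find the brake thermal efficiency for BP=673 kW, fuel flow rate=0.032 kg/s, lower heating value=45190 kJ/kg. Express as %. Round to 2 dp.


eta_BTE = (BP / (mf * LHV)) * 100
Denominator = 0.032 * 45190 = 1446.0800 kW
eta_BTE = (673 / 1446.0800) * 100 = 46.54%


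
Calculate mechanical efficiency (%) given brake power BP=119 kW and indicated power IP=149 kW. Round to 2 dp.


eta_mech = (BP / IP) * 100
Ratio = 119 / 149 = 0.7987
eta_mech = 0.7987 * 100 = 79.87%


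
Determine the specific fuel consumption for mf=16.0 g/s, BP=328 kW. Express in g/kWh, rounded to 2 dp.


SFC = (mf / BP) * 3600
Rate = 16.0 / 328 = 0.048780 g/(s*kW)
SFC = 0.048780 * 3600 = 175.61 g/kWh


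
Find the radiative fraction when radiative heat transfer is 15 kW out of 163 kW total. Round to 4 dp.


f_rad = Q_rad / Q_total
f_rad = 15 / 163 = 0.0920


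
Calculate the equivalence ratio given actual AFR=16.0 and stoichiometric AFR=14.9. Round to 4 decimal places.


phi = AFR_stoich / AFR_actual
phi = 14.9 / 16.0 = 0.9313


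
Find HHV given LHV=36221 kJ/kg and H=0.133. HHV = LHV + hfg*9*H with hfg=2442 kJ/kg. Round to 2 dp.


HHV = LHV + hfg * 9 * H
Water addition = 2442 * 9 * 0.133 = 2923.074 kJ/kg
HHV = 36221 + 2923.074 = 39144.07 kJ/kg


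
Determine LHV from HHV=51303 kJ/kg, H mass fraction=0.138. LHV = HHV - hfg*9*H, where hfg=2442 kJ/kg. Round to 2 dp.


LHV = HHV - hfg * 9 * H
Water correction = 2442 * 9 * 0.138 = 3032.964 kJ/kg
LHV = 51303 - 3032.964 = 48270.04 kJ/kg


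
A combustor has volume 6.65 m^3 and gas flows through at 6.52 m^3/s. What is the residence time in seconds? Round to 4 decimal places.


tau = V / Q_flow
tau = 6.65 / 6.52 = 1.0199 s


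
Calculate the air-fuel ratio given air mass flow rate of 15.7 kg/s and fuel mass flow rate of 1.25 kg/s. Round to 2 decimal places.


AFR = m_air / m_fuel
AFR = 15.7 / 1.25 = 12.56


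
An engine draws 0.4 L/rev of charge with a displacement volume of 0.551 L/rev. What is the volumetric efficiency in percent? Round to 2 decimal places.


eta_v = (V_actual / V_disp) * 100
Ratio = 0.4 / 0.551 = 0.7260
eta_v = 0.7260 * 100 = 72.60%


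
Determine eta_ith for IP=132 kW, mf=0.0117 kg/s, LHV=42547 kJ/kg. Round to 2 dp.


eta_ith = (IP / (mf * LHV)) * 100
Denominator = 0.0117 * 42547 = 497.7999 kW
eta_ith = (132 / 497.7999) * 100 = 26.52%


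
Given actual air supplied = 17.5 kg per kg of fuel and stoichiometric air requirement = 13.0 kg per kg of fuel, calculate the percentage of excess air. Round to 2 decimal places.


Excess air = actual - stoichiometric = 17.5 - 13.0 = 4.50 kg/kg fuel
Excess air % = (excess / stoich) * 100 = (4.50 / 13.0) * 100 = 34.62%


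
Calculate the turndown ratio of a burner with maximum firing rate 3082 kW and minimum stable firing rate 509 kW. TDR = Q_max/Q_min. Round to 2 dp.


TDR = Q_max / Q_min
TDR = 3082 / 509 = 6.06


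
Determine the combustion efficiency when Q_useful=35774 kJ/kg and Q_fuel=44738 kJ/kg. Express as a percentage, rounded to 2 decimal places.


Efficiency = (Q_useful / Q_fuel) * 100
Efficiency = (35774 / 44738) * 100
Efficiency = 0.7996 * 100 = 79.96%


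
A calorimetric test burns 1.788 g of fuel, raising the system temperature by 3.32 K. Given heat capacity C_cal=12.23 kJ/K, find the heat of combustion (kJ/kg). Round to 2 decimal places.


Hc = C_cal * delta_T / m_fuel
Q_released = 12.23 * 3.32 = 40.6036 kJ
m_fuel = 1.788 g = 1.788/1000 kg = 0.001788 kg
Hc = 40.6036 / 0.001788 = 22708.95 kJ/kg


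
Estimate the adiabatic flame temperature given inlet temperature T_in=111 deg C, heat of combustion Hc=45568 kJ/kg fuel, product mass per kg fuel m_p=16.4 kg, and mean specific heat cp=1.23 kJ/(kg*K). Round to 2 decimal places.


T_ad = T_in + Hc / (m_p * cp)
Denominator = 16.4 * 1.23 = 20.1720
Temperature rise = 45568 / 20.1720 = 2258.97 K
T_ad = 111 + 2258.97 = 2369.97 deg C


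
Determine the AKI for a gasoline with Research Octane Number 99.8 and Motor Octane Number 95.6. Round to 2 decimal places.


AKI = (RON + MON) / 2
AKI = (99.8 + 95.6) / 2
AKI = 195.4 / 2 = 97.70


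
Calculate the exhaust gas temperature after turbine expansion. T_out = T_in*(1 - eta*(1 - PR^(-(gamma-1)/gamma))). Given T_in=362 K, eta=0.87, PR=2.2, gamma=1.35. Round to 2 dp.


T_out = T_in * (1 - eta * (1 - PR^(-(gamma-1)/gamma)))
Exponent = -(1.35-1)/1.35 = -0.25925926
PR^exp = 2.2^(-0.25925926) = 0.81512413
Factor = 1 - 0.87*(1 - 0.81512413) = 0.83915799
T_out = 362 * 0.83915799 = 303.78 K


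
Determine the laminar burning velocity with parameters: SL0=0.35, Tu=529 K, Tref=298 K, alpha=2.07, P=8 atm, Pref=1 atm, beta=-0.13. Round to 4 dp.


SL = SL0 * (Tu/Tref)^alpha * (P/Pref)^beta
T ratio = 529/298 = 1.77516779
(T ratio)^alpha = 1.77516779^2.07 = 3.280391
(P/Pref)^beta = 8^(-0.13) = 0.763130
SL = 0.35 * 3.280391 * 0.763130 = 0.8762 m/s


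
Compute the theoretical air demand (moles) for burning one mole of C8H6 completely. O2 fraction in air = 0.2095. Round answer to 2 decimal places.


Balanced combustion: C8H6 + 9.5 O2 -> 8 CO2 + 3 H2O
O2 needed = C + H/4 = 8 + 6/4 = 9.50 moles
Air moles = O2 / 0.2095 = 9.50 / 0.2095 = 45.35 moles air


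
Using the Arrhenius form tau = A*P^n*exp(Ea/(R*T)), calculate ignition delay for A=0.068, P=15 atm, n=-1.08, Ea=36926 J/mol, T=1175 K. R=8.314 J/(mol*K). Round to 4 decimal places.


tau = A * P^n * exp(Ea/(R*T))
P^n = 15^(-1.08) = 0.05368110
Ea/(R*T) = 36926/(8.314*1175) = 3.779935
exp(Ea/(R*T)) = 43.813212
tau = 0.068 * 0.05368110 * 43.813212 = 0.1599 ms


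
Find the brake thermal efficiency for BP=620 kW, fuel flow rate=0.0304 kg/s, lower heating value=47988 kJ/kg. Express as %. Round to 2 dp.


eta_BTE = (BP / (mf * LHV)) * 100
Denominator = 0.0304 * 47988 = 1458.8352 kW
eta_BTE = (620 / 1458.8352) * 100 = 42.50%


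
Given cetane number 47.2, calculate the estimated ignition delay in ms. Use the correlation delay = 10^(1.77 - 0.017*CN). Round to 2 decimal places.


delay = 10^(1.77 - 0.017*CN)
Exponent = 1.77 - 0.017*47.2 = 0.9676
delay = 10^0.9676 = 9.28 ms


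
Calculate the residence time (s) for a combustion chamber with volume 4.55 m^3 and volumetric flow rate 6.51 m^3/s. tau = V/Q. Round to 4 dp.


tau = V / Q_flow
tau = 4.55 / 6.51 = 0.6989 s


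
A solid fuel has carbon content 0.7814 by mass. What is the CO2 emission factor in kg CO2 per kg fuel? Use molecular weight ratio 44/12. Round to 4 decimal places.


EF = C_frac * (M_CO2 / M_C)
EF = 0.7814 * (44/12)
EF = 0.7814 * 3.666667 = 2.8651 kg_CO2/kg_fuel


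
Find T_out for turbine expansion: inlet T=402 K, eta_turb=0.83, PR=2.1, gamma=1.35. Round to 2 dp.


T_out = T_in * (1 - eta * (1 - PR^(-(gamma-1)/gamma)))
Exponent = -(1.35-1)/1.35 = -0.25925926
PR^exp = 2.1^(-0.25925926) = 0.82501466
Factor = 1 - 0.83*(1 - 0.82501466) = 0.85476217
T_out = 402 * 0.85476217 = 343.61 K


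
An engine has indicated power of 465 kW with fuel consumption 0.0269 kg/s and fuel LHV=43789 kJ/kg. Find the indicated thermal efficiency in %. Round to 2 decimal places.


eta_ith = (IP / (mf * LHV)) * 100
Denominator = 0.0269 * 43789 = 1177.9241 kW
eta_ith = (465 / 1177.9241) * 100 = 39.48%


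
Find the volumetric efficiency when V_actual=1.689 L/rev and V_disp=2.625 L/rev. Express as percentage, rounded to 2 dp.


eta_v = (V_actual / V_disp) * 100
Ratio = 1.689 / 2.625 = 0.6434
eta_v = 0.6434 * 100 = 64.34%


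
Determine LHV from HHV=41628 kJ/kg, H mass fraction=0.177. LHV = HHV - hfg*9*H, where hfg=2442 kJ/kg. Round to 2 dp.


LHV = HHV - hfg * 9 * H
Water correction = 2442 * 9 * 0.177 = 3890.106 kJ/kg
LHV = 41628 - 3890.106 = 37737.89 kJ/kg


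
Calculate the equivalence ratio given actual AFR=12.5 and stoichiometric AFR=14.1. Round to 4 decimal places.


phi = AFR_stoich / AFR_actual
phi = 14.1 / 12.5 = 1.1280


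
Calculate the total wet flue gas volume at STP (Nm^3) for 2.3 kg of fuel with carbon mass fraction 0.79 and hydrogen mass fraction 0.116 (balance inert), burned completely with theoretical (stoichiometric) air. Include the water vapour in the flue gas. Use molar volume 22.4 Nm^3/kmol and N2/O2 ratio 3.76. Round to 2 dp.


Per kg fuel: CO2 = (C/12 kmol)*22.4 = (0.79/12)*22.4 = 1.47467 Nm^3
Per kg fuel: H2O = (H/2 kmol)*22.4 = (0.116/2)*22.4 = 1.29920 Nm^3
O2 needed per kg fuel = C/12 + H/4 = 0.79/12 + 0.116/4 = 0.09483333 kmol
Per kg fuel: N2 = O2*3.76*22.4 = 0.09483333*3.76*22.4 = 7.98724 Nm^3
Total per kg = 1.47467 + 1.29920 + 7.98724 = 10.76111 Nm^3
Total = 10.76111 * 2.3 = 24.75 Nm^3


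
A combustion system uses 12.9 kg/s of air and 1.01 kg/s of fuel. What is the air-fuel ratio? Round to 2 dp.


AFR = m_air / m_fuel
AFR = 12.9 / 1.01 = 12.77


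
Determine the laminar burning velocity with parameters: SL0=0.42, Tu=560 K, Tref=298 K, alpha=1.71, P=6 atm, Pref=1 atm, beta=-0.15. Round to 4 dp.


SL = SL0 * (Tu/Tref)^alpha * (P/Pref)^beta
T ratio = 560/298 = 1.87919463
(T ratio)^alpha = 1.87919463^1.71 = 2.940978
(P/Pref)^beta = 6^(-0.15) = 0.764324
SL = 0.42 * 2.940978 * 0.764324 = 0.9441 m/s


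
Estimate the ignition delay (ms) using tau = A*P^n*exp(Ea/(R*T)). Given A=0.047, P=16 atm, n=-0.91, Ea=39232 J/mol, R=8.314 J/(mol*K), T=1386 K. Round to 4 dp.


tau = A * P^n * exp(Ea/(R*T))
P^n = 16^(-0.91) = 0.08021412
Ea/(R*T) = 39232/(8.314*1386) = 3.404609
exp(Ea/(R*T)) = 30.102513
tau = 0.047 * 0.08021412 * 30.102513 = 0.1135 ms


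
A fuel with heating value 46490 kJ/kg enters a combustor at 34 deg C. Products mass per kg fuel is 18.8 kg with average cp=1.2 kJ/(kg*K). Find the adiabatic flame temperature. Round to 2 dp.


T_ad = T_in + Hc / (m_p * cp)
Denominator = 18.8 * 1.2 = 22.5600
Temperature rise = 46490 / 22.5600 = 2060.73 K
T_ad = 34 + 2060.73 = 2094.73 deg C


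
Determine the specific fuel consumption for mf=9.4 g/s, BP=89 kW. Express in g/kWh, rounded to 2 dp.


SFC = (mf / BP) * 3600
Rate = 9.4 / 89 = 0.105618 g/(s*kW)
SFC = 0.105618 * 3600 = 380.22 g/kWh


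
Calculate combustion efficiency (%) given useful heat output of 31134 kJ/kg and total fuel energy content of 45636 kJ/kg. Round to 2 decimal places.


Efficiency = (Q_useful / Q_fuel) * 100
Efficiency = (31134 / 45636) * 100
Efficiency = 0.6822 * 100 = 68.22%


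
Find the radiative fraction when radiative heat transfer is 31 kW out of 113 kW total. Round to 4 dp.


f_rad = Q_rad / Q_total
f_rad = 31 / 113 = 0.2743


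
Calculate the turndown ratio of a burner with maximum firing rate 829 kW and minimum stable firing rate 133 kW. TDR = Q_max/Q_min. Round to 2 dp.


TDR = Q_max / Q_min
TDR = 829 / 133 = 6.23


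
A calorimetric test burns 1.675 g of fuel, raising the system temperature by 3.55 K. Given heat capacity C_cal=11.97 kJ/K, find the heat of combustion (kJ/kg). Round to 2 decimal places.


Hc = C_cal * delta_T / m_fuel
Q_released = 11.97 * 3.55 = 42.4935 kJ
m_fuel = 1.675 g = 1.675/1000 kg = 0.001675 kg
Hc = 42.4935 / 0.001675 = 25369.25 kJ/kg


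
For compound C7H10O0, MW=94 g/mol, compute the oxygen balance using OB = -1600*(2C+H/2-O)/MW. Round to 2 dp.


OB = -1600 * (2C + H/2 - O) / MW
Inner = 2*7 + 10/2 - 0 = 19.00
OB = -1600 * 19.00 / 94 = -323.40%


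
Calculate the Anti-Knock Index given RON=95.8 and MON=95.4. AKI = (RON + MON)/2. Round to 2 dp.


AKI = (RON + MON) / 2
AKI = (95.8 + 95.4) / 2
AKI = 191.2 / 2 = 95.60


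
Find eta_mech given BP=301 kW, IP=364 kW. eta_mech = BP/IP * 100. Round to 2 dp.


eta_mech = (BP / IP) * 100
Ratio = 301 / 364 = 0.8269
eta_mech = 0.8269 * 100 = 82.69%


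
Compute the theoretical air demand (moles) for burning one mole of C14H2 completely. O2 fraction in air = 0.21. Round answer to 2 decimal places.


Balanced combustion: C14H2 + 14.5 O2 -> 14 CO2 + 1 H2O
O2 needed = C + H/4 = 14 + 2/4 = 14.50 moles
Air moles = O2 / 0.21 = 14.50 / 0.21 = 69.05 moles air


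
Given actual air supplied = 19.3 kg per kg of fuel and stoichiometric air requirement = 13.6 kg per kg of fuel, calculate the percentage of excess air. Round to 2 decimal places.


Excess air = actual - stoichiometric = 19.3 - 13.6 = 5.70 kg/kg fuel
Excess air % = (excess / stoich) * 100 = (5.70 / 13.6) * 100 = 41.91%


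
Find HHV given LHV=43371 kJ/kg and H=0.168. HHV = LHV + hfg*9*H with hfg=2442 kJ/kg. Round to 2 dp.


HHV = LHV + hfg * 9 * H
Water addition = 2442 * 9 * 0.168 = 3692.304 kJ/kg
HHV = 43371 + 3692.304 = 47063.30 kJ/kg


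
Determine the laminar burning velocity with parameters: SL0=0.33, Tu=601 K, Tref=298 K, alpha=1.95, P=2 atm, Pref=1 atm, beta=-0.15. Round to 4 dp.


SL = SL0 * (Tu/Tref)^alpha * (P/Pref)^beta
T ratio = 601/298 = 2.01677852
(T ratio)^alpha = 2.01677852^1.95 = 3.927204
(P/Pref)^beta = 2^(-0.15) = 0.901250
SL = 0.33 * 3.927204 * 0.901250 = 1.1680 m/s


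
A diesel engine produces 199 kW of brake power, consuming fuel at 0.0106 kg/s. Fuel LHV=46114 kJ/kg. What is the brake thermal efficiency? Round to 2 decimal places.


eta_BTE = (BP / (mf * LHV)) * 100
Denominator = 0.0106 * 46114 = 488.8084 kW
eta_BTE = (199 / 488.8084) * 100 = 40.71%


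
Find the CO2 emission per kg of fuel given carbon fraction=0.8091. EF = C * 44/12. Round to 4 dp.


EF = C_frac * (M_CO2 / M_C)
EF = 0.8091 * (44/12)
EF = 0.8091 * 3.666667 = 2.9667 kg_CO2/kg_fuel


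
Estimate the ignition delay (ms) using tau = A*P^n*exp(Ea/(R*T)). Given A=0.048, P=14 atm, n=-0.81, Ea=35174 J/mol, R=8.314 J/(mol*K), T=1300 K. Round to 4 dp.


tau = A * P^n * exp(Ea/(R*T))
P^n = 14^(-0.81) = 0.11793326
Ea/(R*T) = 35174/(8.314*1300) = 3.254381
exp(Ea/(R*T)) = 25.903574
tau = 0.048 * 0.11793326 * 25.903574 = 0.1466 ms


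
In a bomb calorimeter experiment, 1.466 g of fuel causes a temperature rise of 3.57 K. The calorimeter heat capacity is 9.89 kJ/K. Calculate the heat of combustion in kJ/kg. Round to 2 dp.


Hc = C_cal * delta_T / m_fuel
Q_released = 9.89 * 3.57 = 35.3073 kJ
m_fuel = 1.466 g = 1.466/1000 kg = 0.001466 kg
Hc = 35.3073 / 0.001466 = 24084.11 kJ/kg


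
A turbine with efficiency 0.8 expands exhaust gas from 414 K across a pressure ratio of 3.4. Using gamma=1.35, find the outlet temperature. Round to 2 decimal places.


T_out = T_in * (1 - eta * (1 - PR^(-(gamma-1)/gamma)))
Exponent = -(1.35-1)/1.35 = -0.25925926
PR^exp = 3.4^(-0.25925926) = 0.72813041
Factor = 1 - 0.8*(1 - 0.72813041) = 0.78250433
T_out = 414 * 0.78250433 = 323.96 K


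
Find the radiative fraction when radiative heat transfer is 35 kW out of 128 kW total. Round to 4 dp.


f_rad = Q_rad / Q_total
f_rad = 35 / 128 = 0.2734


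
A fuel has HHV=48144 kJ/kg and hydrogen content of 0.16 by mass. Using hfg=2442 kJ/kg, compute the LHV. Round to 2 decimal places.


LHV = HHV - hfg * 9 * H
Water correction = 2442 * 9 * 0.16 = 3516.480 kJ/kg
LHV = 48144 - 3516.480 = 44627.52 kJ/kg


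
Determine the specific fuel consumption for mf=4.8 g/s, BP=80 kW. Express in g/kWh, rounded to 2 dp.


SFC = (mf / BP) * 3600
Rate = 4.8 / 80 = 0.060000 g/(s*kW)
SFC = 0.060000 * 3600 = 216.00 g/kWh


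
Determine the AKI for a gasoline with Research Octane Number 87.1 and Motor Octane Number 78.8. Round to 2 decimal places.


AKI = (RON + MON) / 2
AKI = (87.1 + 78.8) / 2
AKI = 165.9 / 2 = 82.95


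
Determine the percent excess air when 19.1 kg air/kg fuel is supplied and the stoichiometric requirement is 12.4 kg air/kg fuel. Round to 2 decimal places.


Excess air = actual - stoichiometric = 19.1 - 12.4 = 6.70 kg/kg fuel
Excess air % = (excess / stoich) * 100 = (6.70 / 12.4) * 100 = 54.03%


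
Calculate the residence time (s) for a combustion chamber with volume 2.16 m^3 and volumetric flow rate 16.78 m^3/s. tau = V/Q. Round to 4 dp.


tau = V / Q_flow
tau = 2.16 / 16.78 = 0.1287 s


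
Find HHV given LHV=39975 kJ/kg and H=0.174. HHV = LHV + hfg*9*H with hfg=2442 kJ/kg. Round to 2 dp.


HHV = LHV + hfg * 9 * H
Water addition = 2442 * 9 * 0.174 = 3824.172 kJ/kg
HHV = 39975 + 3824.172 = 43799.17 kJ/kg


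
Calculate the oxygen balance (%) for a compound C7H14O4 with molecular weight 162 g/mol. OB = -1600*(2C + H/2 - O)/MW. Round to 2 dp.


OB = -1600 * (2C + H/2 - O) / MW
Inner = 2*7 + 14/2 - 4 = 17.00
OB = -1600 * 17.00 / 162 = -167.90%


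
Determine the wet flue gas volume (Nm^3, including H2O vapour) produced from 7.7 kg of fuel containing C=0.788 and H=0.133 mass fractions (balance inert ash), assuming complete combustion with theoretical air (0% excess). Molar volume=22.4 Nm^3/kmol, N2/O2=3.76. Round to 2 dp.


Per kg fuel: CO2 = (C/12 kmol)*22.4 = (0.788/12)*22.4 = 1.47093 Nm^3
Per kg fuel: H2O = (H/2 kmol)*22.4 = (0.133/2)*22.4 = 1.48960 Nm^3
O2 needed per kg fuel = C/12 + H/4 = 0.788/12 + 0.133/4 = 0.09891667 kmol
Per kg fuel: N2 = O2*3.76*22.4 = 0.09891667*3.76*22.4 = 8.33116 Nm^3
Total per kg = 1.47093 + 1.48960 + 8.33116 = 11.29169 Nm^3
Total = 11.29169 * 7.7 = 86.95 Nm^3


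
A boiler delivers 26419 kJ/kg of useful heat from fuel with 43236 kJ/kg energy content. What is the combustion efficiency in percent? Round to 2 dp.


Efficiency = (Q_useful / Q_fuel) * 100
Efficiency = (26419 / 43236) * 100
Efficiency = 0.6110 * 100 = 61.10%


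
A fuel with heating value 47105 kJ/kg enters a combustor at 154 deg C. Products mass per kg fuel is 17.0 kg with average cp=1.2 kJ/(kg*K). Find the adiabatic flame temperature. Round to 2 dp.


T_ad = T_in + Hc / (m_p * cp)
Denominator = 17.0 * 1.2 = 20.4000
Temperature rise = 47105 / 20.4000 = 2309.07 K
T_ad = 154 + 2309.07 = 2463.07 deg C


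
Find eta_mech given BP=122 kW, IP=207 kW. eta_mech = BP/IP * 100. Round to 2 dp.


eta_mech = (BP / IP) * 100
Ratio = 122 / 207 = 0.5894
eta_mech = 0.5894 * 100 = 58.94%


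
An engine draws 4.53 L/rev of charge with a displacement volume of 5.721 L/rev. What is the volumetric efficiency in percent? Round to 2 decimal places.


eta_v = (V_actual / V_disp) * 100
Ratio = 4.53 / 5.721 = 0.7918
eta_v = 0.7918 * 100 = 79.18%


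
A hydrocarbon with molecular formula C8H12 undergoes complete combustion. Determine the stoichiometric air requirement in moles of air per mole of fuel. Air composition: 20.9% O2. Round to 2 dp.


Balanced combustion: C8H12 + 11 O2 -> 8 CO2 + 6 H2O
O2 needed = C + H/4 = 8 + 12/4 = 11.00 moles
Air moles = O2 / 0.209 = 11.00 / 0.209 = 52.63 moles air


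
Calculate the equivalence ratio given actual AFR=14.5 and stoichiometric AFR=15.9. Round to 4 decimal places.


phi = AFR_stoich / AFR_actual
phi = 15.9 / 14.5 = 1.0966


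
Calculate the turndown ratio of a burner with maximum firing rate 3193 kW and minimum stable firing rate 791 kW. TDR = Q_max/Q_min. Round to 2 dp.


TDR = Q_max / Q_min
TDR = 3193 / 791 = 4.04


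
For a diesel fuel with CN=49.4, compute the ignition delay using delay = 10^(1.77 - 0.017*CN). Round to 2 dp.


delay = 10^(1.77 - 0.017*CN)
Exponent = 1.77 - 0.017*49.4 = 0.9302
delay = 10^0.9302 = 8.52 ms


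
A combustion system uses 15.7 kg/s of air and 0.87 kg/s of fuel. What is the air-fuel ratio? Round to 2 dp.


AFR = m_air / m_fuel
AFR = 15.7 / 0.87 = 18.05


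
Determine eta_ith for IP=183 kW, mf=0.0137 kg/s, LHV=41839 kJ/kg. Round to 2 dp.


eta_ith = (IP / (mf * LHV)) * 100
Denominator = 0.0137 * 41839 = 573.1943 kW
eta_ith = (183 / 573.1943) * 100 = 31.93%


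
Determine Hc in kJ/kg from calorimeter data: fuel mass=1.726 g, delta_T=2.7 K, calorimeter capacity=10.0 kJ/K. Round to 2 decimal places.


Hc = C_cal * delta_T / m_fuel
Q_released = 10.0 * 2.7 = 27.0000 kJ
m_fuel = 1.726 g = 1.726/1000 kg = 0.001726 kg
Hc = 27.0000 / 0.001726 = 15643.11 kJ/kg


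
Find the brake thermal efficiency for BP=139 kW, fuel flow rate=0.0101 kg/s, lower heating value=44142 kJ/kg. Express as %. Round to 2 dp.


eta_BTE = (BP / (mf * LHV)) * 100
Denominator = 0.0101 * 44142 = 445.8342 kW
eta_BTE = (139 / 445.8342) * 100 = 31.18%


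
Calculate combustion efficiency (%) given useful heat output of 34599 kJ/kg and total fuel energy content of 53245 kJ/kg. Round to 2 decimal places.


Efficiency = (Q_useful / Q_fuel) * 100
Efficiency = (34599 / 53245) * 100
Efficiency = 0.6498 * 100 = 64.98%


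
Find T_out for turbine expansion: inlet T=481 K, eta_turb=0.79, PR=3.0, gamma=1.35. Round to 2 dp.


T_out = T_in * (1 - eta * (1 - PR^(-(gamma-1)/gamma)))
Exponent = -(1.35-1)/1.35 = -0.25925926
PR^exp = 3.0^(-0.25925926) = 0.75214556
Factor = 1 - 0.79*(1 - 0.75214556) = 0.80419499
T_out = 481 * 0.80419499 = 386.82 K
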